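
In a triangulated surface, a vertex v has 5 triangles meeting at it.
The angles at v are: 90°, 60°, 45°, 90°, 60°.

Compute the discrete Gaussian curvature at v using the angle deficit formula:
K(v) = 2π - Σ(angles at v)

Sum of angles = 345°. K = 360° - 345° = 15° = π/12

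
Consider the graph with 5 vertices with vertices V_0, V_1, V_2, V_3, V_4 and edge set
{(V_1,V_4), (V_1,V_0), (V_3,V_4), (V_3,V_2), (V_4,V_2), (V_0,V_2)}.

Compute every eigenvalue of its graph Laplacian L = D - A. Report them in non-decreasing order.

Degrees: deg(V_0) = 2, deg(V_1) = 2, deg(V_2) = 3, deg(V_3) = 2, deg(V_4) = 3.
L = D − A with rows/columns ordered (V_0, V_1, V_2, V_3, V_4):
  [ 2, -1, -1,  0,  0]
  [-1,  2,  0,  0, -1]
  [-1,  0,  3, -1, -1]
  [ 0,  0, -1,  2, -1]
  [ 0, -1, -1, -1,  3]
Characteristic polynomial: det(λI − L) = λ(λ² − 5λ + 5)(λ² − 7λ + 11).
Roots: λ = 0; (λ² − 5λ + 5) = 0 ⇒ λ = (5 ± √5)/2 ≈ 1.382, 3.618; (λ² − 7λ + 11) = 0 ⇒ λ = (7 ± √5)/2 ≈ 2.382, 4.618.
(Check: the roots sum (with multiplicity) to 12, matching trace L = Σdeg = 2·6 = 12.)
Laplacian eigenvalues (increasing order): [0.0, 1.382, 2.382, 3.618, 4.618]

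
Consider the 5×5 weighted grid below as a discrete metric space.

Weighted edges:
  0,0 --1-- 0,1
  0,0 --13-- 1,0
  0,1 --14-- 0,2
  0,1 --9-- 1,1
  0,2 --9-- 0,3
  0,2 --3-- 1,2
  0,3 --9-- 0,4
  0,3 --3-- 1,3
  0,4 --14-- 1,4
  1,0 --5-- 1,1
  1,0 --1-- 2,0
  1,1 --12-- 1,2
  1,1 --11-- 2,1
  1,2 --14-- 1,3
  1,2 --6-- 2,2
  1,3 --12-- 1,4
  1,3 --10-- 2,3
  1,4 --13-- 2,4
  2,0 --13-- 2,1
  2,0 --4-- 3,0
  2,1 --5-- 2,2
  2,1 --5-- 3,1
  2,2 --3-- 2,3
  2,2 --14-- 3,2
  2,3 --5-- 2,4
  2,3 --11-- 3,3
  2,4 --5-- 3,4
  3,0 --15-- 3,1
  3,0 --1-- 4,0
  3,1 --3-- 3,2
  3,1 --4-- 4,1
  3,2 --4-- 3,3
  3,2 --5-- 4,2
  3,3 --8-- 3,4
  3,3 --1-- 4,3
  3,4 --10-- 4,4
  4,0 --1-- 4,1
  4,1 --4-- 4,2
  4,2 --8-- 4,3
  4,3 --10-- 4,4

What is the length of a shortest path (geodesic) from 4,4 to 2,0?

Shortest path: 4,4 → 4,3 → 3,3 → 3,2 → 3,1 → 4,1 → 4,0 → 3,0 → 2,0, total weight = 28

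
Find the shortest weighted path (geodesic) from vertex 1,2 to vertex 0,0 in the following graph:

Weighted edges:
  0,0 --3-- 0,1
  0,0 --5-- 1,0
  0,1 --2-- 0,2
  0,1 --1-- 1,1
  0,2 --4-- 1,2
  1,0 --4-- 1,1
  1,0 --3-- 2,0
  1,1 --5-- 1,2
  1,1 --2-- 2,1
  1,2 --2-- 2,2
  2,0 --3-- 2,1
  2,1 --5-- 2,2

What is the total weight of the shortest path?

Shortest path: 1,2 → 0,2 → 0,1 → 0,0, total weight = 9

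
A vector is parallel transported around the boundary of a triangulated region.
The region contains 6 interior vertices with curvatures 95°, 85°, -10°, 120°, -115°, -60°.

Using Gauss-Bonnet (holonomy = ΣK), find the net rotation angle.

Holonomy = total enclosed curvature = 95° + 85° + (-10°) + 120° + (-115°) + (-60°) = 115°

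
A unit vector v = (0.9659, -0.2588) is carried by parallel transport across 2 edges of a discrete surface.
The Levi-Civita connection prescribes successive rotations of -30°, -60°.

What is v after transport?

Total rotation: (-30°) + (-60°) = -90°. Final vector: (-0.2588, -0.9659)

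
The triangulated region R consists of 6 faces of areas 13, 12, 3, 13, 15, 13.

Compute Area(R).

13 + 12 + 3 + 13 + 15 + 13 = 69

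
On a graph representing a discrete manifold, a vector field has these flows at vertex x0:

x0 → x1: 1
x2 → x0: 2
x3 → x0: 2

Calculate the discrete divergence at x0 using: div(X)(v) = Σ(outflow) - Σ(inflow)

Divergence = sum of outgoing flows = 1 + (-2) + (-2) = -3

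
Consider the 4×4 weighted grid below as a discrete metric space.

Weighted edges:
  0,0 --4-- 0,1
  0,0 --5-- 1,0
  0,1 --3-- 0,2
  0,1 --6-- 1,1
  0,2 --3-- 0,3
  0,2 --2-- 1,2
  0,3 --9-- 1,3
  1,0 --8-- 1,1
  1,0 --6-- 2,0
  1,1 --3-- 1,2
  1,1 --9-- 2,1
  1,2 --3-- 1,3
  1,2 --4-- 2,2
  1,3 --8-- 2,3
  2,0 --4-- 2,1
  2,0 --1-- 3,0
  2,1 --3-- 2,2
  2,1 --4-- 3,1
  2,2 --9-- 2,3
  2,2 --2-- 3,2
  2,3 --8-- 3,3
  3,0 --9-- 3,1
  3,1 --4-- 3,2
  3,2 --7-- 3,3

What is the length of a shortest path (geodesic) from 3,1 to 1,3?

Shortest path: 3,1 → 3,2 → 2,2 → 1,2 → 1,3, total weight = 13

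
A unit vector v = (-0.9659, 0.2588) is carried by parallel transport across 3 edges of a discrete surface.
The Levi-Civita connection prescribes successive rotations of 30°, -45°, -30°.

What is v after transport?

Total rotation: 30° + (-45°) + (-30°) = -45°. Final vector: (-0.5000, 0.8660)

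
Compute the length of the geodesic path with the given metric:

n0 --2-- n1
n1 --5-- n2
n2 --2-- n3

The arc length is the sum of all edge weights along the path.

Arc length = 2 + 5 + 2 = 9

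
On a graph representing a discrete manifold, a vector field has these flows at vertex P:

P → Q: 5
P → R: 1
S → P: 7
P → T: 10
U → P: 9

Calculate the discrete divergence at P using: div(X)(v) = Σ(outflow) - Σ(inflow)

Divergence = sum of outgoing flows = 5 + 1 + (-7) + 10 + (-9) = 0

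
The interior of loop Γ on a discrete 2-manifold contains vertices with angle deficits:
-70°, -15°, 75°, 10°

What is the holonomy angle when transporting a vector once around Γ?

Holonomy = total enclosed curvature = (-70°) + (-15°) + 75° + 10° = 0°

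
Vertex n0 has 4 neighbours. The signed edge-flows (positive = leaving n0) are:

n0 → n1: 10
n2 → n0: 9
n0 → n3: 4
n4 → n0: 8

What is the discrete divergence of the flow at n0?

Divergence = sum of outgoing flows = 10 + (-9) + 4 + (-8) = -3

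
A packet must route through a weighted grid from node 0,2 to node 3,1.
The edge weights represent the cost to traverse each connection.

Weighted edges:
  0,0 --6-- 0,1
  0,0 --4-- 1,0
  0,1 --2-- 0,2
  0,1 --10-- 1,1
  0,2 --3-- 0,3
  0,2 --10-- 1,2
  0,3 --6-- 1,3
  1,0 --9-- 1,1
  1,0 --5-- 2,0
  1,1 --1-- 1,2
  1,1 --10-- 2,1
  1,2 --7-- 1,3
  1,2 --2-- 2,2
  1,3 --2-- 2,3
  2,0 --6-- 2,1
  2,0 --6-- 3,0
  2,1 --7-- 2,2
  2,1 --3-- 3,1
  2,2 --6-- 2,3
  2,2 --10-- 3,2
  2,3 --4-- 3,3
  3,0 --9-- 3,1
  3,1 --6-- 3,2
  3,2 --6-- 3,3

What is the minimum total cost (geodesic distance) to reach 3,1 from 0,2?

Shortest path: 0,2 → 1,2 → 2,2 → 2,1 → 3,1, total weight = 22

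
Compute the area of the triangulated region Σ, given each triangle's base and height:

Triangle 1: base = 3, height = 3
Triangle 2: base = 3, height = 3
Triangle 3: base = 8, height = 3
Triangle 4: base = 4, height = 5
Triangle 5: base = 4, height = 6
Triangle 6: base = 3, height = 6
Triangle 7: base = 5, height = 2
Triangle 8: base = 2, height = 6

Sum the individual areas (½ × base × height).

(1/2)×3×3 + (1/2)×3×3 + (1/2)×8×3 + (1/2)×4×5 + (1/2)×4×6 + (1/2)×3×6 + (1/2)×5×2 + (1/2)×2×6 = 63.0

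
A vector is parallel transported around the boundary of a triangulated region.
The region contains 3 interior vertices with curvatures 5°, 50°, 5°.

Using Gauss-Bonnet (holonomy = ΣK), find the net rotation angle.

Holonomy = total enclosed curvature = 5° + 50° + 5° = 60°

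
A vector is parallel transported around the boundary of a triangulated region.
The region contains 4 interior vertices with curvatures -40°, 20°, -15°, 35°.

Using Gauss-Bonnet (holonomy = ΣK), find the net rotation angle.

Holonomy = total enclosed curvature = (-40°) + 20° + (-15°) + 35° = 0°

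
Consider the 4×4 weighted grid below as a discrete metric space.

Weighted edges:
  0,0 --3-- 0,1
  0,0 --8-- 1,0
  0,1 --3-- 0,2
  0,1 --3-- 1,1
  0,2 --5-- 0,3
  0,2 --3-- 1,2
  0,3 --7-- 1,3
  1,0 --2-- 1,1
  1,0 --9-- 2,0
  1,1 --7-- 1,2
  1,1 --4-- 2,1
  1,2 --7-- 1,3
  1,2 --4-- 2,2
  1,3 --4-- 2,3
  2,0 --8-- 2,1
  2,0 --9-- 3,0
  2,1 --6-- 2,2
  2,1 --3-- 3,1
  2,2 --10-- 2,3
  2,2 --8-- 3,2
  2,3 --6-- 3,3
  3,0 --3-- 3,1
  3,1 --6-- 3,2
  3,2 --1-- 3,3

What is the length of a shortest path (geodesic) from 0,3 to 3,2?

Shortest path: 0,3 → 1,3 → 2,3 → 3,3 → 3,2, total weight = 18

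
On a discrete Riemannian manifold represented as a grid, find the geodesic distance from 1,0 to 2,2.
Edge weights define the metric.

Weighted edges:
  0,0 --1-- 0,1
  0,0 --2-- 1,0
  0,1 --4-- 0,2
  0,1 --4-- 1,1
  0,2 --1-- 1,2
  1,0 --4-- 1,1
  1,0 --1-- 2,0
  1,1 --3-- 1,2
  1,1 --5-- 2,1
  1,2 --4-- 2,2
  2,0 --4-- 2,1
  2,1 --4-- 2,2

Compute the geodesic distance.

Shortest path: 1,0 → 2,0 → 2,1 → 2,2, total weight = 9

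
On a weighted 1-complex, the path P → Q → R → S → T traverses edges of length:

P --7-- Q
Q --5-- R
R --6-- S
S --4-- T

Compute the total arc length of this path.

Arc length = 7 + 5 + 6 + 4 = 22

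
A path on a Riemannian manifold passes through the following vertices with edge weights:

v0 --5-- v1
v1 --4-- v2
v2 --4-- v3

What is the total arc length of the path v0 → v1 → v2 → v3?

Arc length = 5 + 4 + 4 = 13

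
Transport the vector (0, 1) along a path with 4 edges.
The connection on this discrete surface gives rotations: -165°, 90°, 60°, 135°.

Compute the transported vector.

Total rotation: (-165°) + 90° + 60° + 135° = 120°. Final vector: (-0.8660, -0.5000)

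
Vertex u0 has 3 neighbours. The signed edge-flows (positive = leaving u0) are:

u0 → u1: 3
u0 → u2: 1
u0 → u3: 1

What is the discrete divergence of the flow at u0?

Divergence = sum of outgoing flows = 3 + 1 + 1 = 5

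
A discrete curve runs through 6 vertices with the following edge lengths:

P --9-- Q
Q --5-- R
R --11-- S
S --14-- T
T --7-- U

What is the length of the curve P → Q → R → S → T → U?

Arc length = 9 + 5 + 11 + 14 + 7 = 46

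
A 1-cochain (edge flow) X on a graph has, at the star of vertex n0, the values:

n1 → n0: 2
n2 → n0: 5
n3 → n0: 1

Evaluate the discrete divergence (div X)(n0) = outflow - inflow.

Divergence = sum of outgoing flows = (-2) + (-5) + (-1) = -8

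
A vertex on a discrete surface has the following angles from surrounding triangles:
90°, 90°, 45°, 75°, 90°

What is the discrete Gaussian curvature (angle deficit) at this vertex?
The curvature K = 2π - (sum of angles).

Sum of angles = 390°. K = 360° - 390° = -30° = -π/6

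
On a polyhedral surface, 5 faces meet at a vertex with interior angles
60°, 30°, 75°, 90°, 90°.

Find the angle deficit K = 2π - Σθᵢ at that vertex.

Sum of angles = 345°. K = 360° - 345° = 15°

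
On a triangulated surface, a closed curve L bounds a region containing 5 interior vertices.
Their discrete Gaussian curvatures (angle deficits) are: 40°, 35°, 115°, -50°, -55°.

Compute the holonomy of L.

Holonomy = total enclosed curvature = 40° + 35° + 115° + (-50°) + (-55°) = 85°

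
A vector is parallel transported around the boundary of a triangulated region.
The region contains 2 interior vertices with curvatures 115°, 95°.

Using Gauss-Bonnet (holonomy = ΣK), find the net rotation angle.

Holonomy = total enclosed curvature = 115° + 95° = 210°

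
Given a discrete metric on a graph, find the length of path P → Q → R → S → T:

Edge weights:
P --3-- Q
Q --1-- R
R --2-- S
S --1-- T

Arc length = 3 + 1 + 2 + 1 = 7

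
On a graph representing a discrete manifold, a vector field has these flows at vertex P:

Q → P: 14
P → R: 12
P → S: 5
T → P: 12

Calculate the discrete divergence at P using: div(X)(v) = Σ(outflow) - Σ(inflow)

Divergence = sum of outgoing flows = (-14) + 12 + 5 + (-12) = -9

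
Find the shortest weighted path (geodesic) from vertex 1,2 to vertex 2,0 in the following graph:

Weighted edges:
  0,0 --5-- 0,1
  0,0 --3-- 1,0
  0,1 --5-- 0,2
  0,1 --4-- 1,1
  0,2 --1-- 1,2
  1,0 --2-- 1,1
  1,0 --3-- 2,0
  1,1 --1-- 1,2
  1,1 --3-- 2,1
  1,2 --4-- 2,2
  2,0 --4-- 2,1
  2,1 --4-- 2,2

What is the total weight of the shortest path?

Shortest path: 1,2 → 1,1 → 1,0 → 2,0, total weight = 6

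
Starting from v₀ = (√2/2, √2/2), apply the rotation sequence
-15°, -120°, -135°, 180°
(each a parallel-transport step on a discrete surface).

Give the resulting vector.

Total rotation: (-15°) + (-120°) + (-135°) + 180° = -90°. Final vector: (0.7071, -0.7071)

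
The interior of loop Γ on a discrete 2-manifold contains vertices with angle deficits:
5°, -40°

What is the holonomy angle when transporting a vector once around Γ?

Holonomy = total enclosed curvature = 5° + (-40°) = -35°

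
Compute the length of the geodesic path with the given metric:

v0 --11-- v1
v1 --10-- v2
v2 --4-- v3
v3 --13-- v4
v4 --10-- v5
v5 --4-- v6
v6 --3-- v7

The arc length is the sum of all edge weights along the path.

Arc length = 11 + 10 + 4 + 13 + 10 + 4 + 3 = 55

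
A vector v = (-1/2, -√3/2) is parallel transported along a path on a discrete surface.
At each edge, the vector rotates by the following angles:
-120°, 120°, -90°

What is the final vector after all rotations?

Total rotation: (-120°) + 120° + (-90°) = -90°. Final vector: (-0.8660, 0.5000)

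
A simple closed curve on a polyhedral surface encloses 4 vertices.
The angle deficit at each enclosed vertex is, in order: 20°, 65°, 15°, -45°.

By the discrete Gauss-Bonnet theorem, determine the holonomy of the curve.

Holonomy = total enclosed curvature = 20° + 65° + 15° + (-45°) = 55°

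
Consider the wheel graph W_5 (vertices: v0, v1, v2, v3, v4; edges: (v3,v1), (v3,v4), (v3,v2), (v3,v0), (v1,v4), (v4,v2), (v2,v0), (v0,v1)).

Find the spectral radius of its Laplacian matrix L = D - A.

The wheel W_5 is the join K_1 ∨ C_4 (a hub joined to every vertex of a cycle of length 4). For a join G ∨ H (G on p vertices, H on q vertices) the Laplacian spectrum is 0, p+q, the eigenvalues of L(G) other than one 0 each shifted by +q, and the eigenvalues of L(H) other than one 0 each shifted by +p. With G = K_1 (p = 1, nothing left after dropping its 0) and H = C_4 (q = 4, eigenvalues 2 − 2cos(2πk/4), k = 0, …, 3; drop k = 0), the spectrum of W_5 is 0, 5, and 1 + (2 − 2cos(2πk/4)) = 3 − 2cos(2πk/4) for k = 1, …, 3:
k=1: 3 − 2cos(π/2) = 3.0; k=2: 3 − 2cos(π) = 5.0; k=3: 3 − 2cos(3π/2) = 3.0.
Laplacian eigenvalues: [0.0, 3.0, 3.0, 5.0, 5.0]. Largest eigenvalue (spectral radius) = 5.0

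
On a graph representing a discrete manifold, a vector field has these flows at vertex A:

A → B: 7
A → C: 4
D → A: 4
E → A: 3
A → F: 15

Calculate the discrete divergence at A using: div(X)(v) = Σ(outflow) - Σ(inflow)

Divergence = sum of outgoing flows = 7 + 4 + (-4) + (-3) + 15 = 19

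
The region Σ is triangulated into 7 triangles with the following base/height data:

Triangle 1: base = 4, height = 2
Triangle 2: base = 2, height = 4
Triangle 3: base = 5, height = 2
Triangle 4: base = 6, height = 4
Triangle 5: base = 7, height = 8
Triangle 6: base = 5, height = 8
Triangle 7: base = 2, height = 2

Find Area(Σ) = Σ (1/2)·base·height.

(1/2)×4×2 + (1/2)×2×4 + (1/2)×5×2 + (1/2)×6×4 + (1/2)×7×8 + (1/2)×5×8 + (1/2)×2×2 = 75.0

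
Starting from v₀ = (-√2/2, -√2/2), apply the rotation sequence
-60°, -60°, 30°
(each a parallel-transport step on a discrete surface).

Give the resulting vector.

Total rotation: (-60°) + (-60°) + 30° = -90°. Final vector: (-0.7071, 0.7071)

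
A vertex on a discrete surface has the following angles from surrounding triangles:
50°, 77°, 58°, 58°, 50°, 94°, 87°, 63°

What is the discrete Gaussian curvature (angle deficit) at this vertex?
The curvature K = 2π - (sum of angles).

Sum of angles = 537°. K = 360° - 537° = -177° = -59π/60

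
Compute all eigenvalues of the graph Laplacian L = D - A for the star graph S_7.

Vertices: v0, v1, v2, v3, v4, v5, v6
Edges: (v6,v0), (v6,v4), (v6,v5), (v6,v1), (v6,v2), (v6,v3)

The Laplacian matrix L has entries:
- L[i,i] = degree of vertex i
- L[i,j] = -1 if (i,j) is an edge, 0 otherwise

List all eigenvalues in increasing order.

The star S_7 is the complete bipartite graph K_{1,6} (one hub of degree 6, 6 leaves of degree 1). The Laplacian spectrum of K_{p,q} is 0, p (multiplicity q−1), q (multiplicity p−1), p+q. With p = 1, q = 6: 0 once, 1 with multiplicity 5, and 7 once. (Check: trace L = sum of degrees = 12 = 5·1 + 7.)
Laplacian eigenvalues (increasing order): [0.0, 1.0, 1.0, 1.0, 1.0, 1.0, 7.0]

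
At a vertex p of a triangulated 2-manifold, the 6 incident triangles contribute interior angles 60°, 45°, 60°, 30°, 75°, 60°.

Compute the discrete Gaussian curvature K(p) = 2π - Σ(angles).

Sum of angles = 330°. K = 360° - 330° = 30°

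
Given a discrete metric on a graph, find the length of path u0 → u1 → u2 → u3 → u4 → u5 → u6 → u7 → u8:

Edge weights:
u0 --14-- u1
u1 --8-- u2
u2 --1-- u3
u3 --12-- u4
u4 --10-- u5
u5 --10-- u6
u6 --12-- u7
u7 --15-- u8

Arc length = 14 + 8 + 1 + 12 + 10 + 10 + 12 + 15 = 82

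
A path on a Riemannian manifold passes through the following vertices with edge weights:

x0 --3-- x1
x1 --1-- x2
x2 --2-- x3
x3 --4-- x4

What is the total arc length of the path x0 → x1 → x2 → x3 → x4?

Arc length = 3 + 1 + 2 + 4 = 10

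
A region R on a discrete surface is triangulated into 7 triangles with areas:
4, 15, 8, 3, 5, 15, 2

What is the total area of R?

4 + 15 + 8 + 3 + 5 + 15 + 2 = 52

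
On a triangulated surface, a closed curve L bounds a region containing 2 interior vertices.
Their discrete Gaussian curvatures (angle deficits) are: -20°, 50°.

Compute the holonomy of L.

Holonomy = total enclosed curvature = (-20°) + 50° = 30°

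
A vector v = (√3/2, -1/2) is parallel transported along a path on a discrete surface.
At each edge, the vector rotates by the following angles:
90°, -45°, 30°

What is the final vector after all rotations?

Total rotation: 90° + (-45°) + 30° = 75°. Final vector: (0.7071, 0.7071)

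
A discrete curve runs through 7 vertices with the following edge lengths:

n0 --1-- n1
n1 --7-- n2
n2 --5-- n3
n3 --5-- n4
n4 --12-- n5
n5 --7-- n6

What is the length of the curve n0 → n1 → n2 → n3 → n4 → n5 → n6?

Arc length = 1 + 7 + 5 + 5 + 12 + 7 = 37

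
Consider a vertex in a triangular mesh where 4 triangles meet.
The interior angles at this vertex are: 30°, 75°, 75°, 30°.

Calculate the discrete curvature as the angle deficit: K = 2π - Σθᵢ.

Sum of angles = 210°. K = 360° - 210° = 150° = 5π/6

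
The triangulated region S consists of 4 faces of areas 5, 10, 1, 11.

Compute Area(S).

5 + 10 + 1 + 11 = 27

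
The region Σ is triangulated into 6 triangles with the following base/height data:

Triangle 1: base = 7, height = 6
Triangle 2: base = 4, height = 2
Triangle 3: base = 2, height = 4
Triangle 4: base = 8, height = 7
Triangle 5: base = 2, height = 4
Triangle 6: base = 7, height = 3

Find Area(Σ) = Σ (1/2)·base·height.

(1/2)×7×6 + (1/2)×4×2 + (1/2)×2×4 + (1/2)×8×7 + (1/2)×2×4 + (1/2)×7×3 = 71.5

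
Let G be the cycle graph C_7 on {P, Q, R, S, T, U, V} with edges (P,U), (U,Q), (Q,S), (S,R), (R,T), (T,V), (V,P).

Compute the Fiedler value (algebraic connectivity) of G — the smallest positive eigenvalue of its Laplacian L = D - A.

The cycle graph C_n has Laplacian eigenvalues λ_k = 2 − 2cos(2πk/n), k = 0, 1, …, n−1. Here n = 7:
k=0: 2 − 2cos(0) = 0.0; k=1: 2 − 2cos(2π/7) = 0.753; k=2: 2 − 2cos(4π/7) = 2.445; k=3: 2 − 2cos(6π/7) = 3.8019; k=4: 2 − 2cos(8π/7) = 3.8019; k=5: 2 − 2cos(10π/7) = 2.445; k=6: 2 − 2cos(12π/7) = 0.753.
Laplacian eigenvalues: [0.0, 0.753, 0.753, 2.445, 2.445, 3.8019, 3.8019]. Algebraic connectivity (smallest non-zero eigenvalue) = 0.753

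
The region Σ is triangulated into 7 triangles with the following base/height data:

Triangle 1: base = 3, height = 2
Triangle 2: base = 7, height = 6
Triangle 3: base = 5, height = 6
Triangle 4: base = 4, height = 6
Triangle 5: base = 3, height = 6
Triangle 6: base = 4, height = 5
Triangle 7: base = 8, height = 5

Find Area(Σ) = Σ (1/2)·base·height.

(1/2)×3×2 + (1/2)×7×6 + (1/2)×5×6 + (1/2)×4×6 + (1/2)×3×6 + (1/2)×4×5 + (1/2)×8×5 = 90.0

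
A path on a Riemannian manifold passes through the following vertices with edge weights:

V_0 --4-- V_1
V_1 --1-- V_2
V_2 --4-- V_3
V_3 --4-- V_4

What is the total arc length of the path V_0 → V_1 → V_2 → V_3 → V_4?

Arc length = 4 + 1 + 4 + 4 = 13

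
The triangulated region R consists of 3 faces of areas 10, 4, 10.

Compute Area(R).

10 + 4 + 10 = 24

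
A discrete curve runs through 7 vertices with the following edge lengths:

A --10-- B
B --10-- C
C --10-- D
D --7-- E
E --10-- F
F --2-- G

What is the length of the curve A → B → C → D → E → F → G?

Arc length = 10 + 10 + 10 + 7 + 10 + 2 = 49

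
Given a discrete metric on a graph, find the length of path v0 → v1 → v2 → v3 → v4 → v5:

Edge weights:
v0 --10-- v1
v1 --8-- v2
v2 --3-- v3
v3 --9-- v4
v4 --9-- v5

Arc length = 10 + 8 + 3 + 9 + 9 = 39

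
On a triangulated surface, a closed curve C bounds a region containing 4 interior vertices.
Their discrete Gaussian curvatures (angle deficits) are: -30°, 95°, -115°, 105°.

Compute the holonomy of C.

Holonomy = total enclosed curvature = (-30°) + 95° + (-115°) + 105° = 55°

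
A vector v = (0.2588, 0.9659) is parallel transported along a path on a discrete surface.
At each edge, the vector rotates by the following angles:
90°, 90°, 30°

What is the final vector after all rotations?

Total rotation: 90° + 90° + 30° = 210° ≡ -150° (mod 360°). Final vector: (0.2588, -0.9659)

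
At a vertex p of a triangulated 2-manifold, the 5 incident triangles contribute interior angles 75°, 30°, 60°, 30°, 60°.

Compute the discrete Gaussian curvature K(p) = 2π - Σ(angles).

Sum of angles = 255°. K = 360° - 255° = 105° = 7π/12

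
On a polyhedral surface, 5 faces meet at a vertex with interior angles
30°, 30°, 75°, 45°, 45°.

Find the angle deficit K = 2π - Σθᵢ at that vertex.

Sum of angles = 225°. K = 360° - 225° = 135° = 3π/4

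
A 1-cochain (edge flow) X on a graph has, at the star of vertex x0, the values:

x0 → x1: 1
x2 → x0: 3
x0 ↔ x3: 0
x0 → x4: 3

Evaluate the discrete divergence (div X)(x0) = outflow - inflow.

Divergence = sum of outgoing flows = 1 + (-3) + 0 + 3 = 1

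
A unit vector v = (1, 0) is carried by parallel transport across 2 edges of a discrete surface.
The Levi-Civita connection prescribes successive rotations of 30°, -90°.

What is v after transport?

Total rotation: 30° + (-90°) = -60°. Final vector: (0.5000, -0.8660)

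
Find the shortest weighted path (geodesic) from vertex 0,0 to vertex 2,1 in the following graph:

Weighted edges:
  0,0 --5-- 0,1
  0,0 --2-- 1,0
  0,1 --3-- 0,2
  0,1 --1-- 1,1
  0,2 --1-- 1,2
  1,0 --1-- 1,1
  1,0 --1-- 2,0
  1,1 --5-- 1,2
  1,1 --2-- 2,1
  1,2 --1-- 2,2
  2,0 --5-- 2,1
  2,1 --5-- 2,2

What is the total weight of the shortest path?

Shortest path: 0,0 → 1,0 → 1,1 → 2,1, total weight = 5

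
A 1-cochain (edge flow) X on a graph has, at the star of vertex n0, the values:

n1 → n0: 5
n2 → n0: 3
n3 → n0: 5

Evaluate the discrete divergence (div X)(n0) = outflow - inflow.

Divergence = sum of outgoing flows = (-5) + (-3) + (-5) = -13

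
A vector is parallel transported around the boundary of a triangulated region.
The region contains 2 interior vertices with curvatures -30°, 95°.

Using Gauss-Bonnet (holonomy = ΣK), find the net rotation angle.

Holonomy = total enclosed curvature = (-30°) + 95° = 65°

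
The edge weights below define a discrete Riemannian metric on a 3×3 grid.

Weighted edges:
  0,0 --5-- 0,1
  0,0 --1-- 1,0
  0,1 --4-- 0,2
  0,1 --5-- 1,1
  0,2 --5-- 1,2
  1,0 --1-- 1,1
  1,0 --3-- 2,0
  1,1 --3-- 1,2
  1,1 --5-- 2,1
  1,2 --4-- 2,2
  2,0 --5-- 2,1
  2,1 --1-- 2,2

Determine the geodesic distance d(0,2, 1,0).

Shortest path: 0,2 → 1,2 → 1,1 → 1,0, total weight = 9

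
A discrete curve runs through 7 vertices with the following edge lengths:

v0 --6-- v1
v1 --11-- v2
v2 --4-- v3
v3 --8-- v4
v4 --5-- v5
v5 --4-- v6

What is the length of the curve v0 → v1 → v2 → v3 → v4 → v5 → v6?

Arc length = 6 + 11 + 4 + 8 + 5 + 4 = 38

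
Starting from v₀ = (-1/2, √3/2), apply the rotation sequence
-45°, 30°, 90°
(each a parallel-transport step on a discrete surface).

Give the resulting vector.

Total rotation: (-45°) + 30° + 90° = 75°. Final vector: (-0.9659, -0.2588)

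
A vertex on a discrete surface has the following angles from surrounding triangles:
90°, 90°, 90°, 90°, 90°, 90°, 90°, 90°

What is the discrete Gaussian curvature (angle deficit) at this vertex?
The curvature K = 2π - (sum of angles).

Sum of angles = 720°. K = 360° - 720° = -360° = -2π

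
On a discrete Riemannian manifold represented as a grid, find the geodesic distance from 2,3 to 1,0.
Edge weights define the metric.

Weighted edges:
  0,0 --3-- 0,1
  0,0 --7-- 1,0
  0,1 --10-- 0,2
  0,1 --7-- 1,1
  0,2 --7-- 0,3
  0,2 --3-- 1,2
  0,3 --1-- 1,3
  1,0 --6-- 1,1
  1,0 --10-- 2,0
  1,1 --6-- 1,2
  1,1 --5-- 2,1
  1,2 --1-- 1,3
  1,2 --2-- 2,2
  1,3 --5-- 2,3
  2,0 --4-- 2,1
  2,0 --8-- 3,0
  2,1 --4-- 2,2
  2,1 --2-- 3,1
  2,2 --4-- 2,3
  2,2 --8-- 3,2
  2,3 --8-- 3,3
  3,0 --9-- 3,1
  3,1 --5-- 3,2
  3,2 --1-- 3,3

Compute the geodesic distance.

Shortest path: 2,3 → 2,2 → 1,2 → 1,1 → 1,0, total weight = 18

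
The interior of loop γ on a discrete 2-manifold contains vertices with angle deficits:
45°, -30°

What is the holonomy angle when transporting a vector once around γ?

Holonomy = total enclosed curvature = 45° + (-30°) = 15°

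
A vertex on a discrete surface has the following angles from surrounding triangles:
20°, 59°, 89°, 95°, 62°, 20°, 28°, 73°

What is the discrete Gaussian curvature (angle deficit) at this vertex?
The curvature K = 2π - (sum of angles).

Sum of angles = 446°. K = 360° - 446° = -86° = -43π/90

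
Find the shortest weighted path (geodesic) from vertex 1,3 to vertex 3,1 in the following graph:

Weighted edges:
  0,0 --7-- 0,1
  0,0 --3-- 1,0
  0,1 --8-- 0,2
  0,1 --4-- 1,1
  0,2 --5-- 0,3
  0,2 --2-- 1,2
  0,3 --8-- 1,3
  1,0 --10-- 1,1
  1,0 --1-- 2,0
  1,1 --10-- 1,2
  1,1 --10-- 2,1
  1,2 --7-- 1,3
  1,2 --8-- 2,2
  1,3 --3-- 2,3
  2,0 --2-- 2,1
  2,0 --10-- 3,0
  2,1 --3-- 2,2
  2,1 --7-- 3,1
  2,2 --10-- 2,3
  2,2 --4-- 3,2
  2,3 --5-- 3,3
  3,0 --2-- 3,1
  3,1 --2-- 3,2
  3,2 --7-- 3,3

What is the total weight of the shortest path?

Shortest path: 1,3 → 2,3 → 3,3 → 3,2 → 3,1, total weight = 17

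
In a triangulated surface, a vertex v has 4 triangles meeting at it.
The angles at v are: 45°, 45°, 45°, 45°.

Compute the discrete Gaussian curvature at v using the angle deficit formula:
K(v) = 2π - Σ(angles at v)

Sum of angles = 180°. K = 360° - 180° = 180° = π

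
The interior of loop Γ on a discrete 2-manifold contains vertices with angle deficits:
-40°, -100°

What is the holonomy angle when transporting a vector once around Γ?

Holonomy = total enclosed curvature = (-40°) + (-100°) = -140°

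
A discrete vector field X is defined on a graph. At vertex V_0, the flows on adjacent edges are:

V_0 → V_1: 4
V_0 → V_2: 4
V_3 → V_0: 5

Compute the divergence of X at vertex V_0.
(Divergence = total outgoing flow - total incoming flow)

Divergence = sum of outgoing flows = 4 + 4 + (-5) = 3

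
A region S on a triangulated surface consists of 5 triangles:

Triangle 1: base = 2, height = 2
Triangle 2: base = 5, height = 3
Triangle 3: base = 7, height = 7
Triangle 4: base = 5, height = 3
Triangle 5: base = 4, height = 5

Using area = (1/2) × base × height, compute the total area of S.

(1/2)×2×2 + (1/2)×5×3 + (1/2)×7×7 + (1/2)×5×3 + (1/2)×4×5 = 51.5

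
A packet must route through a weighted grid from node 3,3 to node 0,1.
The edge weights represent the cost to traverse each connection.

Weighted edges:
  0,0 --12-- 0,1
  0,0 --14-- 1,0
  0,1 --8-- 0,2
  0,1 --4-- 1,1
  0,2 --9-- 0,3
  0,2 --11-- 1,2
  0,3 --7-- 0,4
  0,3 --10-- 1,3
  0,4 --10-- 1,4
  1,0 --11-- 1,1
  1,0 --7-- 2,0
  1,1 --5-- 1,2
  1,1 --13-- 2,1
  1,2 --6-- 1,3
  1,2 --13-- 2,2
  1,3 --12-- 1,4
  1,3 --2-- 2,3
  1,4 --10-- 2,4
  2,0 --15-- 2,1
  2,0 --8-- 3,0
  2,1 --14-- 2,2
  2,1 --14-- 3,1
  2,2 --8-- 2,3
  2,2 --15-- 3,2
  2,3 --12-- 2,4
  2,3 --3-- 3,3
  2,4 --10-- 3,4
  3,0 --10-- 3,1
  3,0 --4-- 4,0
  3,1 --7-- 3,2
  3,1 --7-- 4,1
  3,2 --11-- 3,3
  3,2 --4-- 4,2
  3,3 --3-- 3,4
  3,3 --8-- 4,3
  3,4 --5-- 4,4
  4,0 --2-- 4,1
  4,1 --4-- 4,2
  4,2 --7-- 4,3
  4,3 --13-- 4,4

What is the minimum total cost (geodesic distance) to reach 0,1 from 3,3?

Shortest path: 3,3 → 2,3 → 1,3 → 1,2 → 1,1 → 0,1, total weight = 20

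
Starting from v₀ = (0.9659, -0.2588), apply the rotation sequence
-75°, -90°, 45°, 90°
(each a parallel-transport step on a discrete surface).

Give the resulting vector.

Total rotation: (-75°) + (-90°) + 45° + 90° = -30°. Final vector: (0.7071, -0.7071)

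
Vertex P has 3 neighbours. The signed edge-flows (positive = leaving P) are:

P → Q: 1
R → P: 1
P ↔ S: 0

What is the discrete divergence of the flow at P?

Divergence = sum of outgoing flows = 1 + (-1) + 0 = 0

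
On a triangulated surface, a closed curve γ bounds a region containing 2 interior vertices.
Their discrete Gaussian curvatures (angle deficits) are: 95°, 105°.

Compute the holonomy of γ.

Holonomy = total enclosed curvature = 95° + 105° = 200°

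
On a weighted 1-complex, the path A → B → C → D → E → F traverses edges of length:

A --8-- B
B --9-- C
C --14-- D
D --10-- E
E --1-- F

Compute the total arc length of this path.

Arc length = 8 + 9 + 14 + 10 + 1 = 42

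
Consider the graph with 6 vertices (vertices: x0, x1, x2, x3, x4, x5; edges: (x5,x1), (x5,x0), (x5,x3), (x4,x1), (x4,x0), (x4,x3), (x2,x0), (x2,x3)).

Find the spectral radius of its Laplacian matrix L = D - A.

Degrees: deg(x0) = 3, deg(x1) = 2, deg(x2) = 2, deg(x3) = 3, deg(x4) = 3, deg(x5) = 3.
L = D − A with rows/columns ordered (x0, x1, x2, x3, x4, x5):
  [ 3,  0, -1,  0, -1, -1]
  [ 0,  2,  0,  0, -1, -1]
  [-1,  0,  2, -1,  0,  0]
  [ 0,  0, -1,  3, -1, -1]
  [-1, -1,  0, -1,  3,  0]
  [-1, -1,  0, -1,  0,  3]
Characteristic polynomial: det(λI − L) = λ(λ² − 7λ + 8)(λ − 3)³.
Roots: λ = 0; (λ² − 7λ + 8) = 0 ⇒ λ = (7 ± √17)/2 ≈ 1.4384, 5.5616; (λ − 3) = 0 ⇒ λ = 3 (multiplicity 3).
(Check: the roots sum (with multiplicity) to 16, matching trace L = Σdeg = 2·8 = 16.)
Laplacian eigenvalues: [0.0, 1.4384, 3.0, 3.0, 3.0, 5.5616]. Largest eigenvalue (spectral radius) = 5.5616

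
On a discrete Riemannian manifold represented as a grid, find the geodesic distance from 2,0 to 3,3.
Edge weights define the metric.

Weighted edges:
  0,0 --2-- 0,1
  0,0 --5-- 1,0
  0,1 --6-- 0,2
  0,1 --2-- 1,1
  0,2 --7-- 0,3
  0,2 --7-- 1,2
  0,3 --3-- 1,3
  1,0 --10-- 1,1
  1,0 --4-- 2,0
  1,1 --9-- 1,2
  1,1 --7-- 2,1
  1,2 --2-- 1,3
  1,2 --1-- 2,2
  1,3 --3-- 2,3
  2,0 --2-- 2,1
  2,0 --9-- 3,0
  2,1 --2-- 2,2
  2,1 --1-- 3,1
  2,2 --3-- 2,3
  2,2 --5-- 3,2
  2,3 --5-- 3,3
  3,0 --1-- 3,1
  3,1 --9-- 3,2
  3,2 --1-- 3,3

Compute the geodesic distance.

Shortest path: 2,0 → 2,1 → 2,2 → 3,2 → 3,3, total weight = 10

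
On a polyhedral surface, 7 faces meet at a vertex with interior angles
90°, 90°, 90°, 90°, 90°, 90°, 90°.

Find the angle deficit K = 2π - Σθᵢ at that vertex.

Sum of angles = 630°. K = 360° - 630° = -270° = -3π/2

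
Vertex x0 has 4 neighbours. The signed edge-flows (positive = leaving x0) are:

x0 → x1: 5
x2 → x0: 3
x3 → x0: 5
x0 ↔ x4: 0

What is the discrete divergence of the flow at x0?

Divergence = sum of outgoing flows = 5 + (-3) + (-5) + 0 = -3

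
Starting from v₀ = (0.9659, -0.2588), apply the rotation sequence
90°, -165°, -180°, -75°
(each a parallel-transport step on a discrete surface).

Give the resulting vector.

Total rotation: 90° + (-165°) + (-180°) + (-75°) = -330° ≡ 30° (mod 360°). Final vector: (0.9659, 0.2588)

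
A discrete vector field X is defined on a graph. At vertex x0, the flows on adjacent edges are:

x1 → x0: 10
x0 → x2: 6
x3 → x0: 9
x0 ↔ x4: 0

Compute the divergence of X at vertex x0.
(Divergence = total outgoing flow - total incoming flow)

Divergence = sum of outgoing flows = (-10) + 6 + (-9) + 0 = -13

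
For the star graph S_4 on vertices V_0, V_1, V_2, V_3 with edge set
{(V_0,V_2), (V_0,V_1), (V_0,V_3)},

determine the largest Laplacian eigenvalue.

The star S_4 is the complete bipartite graph K_{1,3} (one hub of degree 3, 3 leaves of degree 1). The Laplacian spectrum of K_{p,q} is 0, p (multiplicity q−1), q (multiplicity p−1), p+q. With p = 1, q = 3: 0 once, 1 with multiplicity 2, and 4 once. (Check: trace L = sum of degrees = 6 = 2·1 + 4.)
Laplacian eigenvalues: [0.0, 1.0, 1.0, 4.0]. Largest eigenvalue (spectral radius) = 4.0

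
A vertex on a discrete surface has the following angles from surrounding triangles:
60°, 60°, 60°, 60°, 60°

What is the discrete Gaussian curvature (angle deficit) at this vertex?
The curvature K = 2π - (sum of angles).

Sum of angles = 300°. K = 360° - 300° = 60° = π/3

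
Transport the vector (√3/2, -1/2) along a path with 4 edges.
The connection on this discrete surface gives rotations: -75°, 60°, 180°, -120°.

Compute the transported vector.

Total rotation: (-75°) + 60° + 180° + (-120°) = 45°. Final vector: (0.9659, 0.2588)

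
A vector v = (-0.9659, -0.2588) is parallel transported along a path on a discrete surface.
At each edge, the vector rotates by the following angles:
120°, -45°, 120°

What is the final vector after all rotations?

Total rotation: 120° + (-45°) + 120° = 195° ≡ -165° (mod 360°). Final vector: (0.8660, 0.5000)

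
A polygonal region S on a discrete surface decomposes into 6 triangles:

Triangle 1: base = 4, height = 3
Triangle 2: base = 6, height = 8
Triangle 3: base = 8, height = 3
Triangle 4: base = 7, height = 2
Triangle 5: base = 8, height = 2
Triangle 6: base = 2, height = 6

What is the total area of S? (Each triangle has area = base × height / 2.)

(1/2)×4×3 + (1/2)×6×8 + (1/2)×8×3 + (1/2)×7×2 + (1/2)×8×2 + (1/2)×2×6 = 63.0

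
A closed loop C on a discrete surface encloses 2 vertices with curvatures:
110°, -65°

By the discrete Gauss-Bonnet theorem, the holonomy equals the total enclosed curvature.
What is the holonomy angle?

Holonomy = total enclosed curvature = 110° + (-65°) = 45°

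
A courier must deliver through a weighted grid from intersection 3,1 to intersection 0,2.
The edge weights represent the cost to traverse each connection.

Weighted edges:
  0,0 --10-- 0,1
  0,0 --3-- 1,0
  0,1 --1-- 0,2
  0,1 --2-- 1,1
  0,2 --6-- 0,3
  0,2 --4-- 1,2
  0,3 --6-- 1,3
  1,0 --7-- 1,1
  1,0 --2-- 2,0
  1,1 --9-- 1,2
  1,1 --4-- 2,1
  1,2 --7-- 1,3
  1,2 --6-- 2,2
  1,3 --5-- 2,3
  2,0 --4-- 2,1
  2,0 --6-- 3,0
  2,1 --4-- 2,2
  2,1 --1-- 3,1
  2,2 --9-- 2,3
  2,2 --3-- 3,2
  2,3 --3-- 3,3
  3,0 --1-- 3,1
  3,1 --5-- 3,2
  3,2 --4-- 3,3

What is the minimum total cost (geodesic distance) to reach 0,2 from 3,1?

Shortest path: 3,1 → 2,1 → 1,1 → 0,1 → 0,2, total weight = 8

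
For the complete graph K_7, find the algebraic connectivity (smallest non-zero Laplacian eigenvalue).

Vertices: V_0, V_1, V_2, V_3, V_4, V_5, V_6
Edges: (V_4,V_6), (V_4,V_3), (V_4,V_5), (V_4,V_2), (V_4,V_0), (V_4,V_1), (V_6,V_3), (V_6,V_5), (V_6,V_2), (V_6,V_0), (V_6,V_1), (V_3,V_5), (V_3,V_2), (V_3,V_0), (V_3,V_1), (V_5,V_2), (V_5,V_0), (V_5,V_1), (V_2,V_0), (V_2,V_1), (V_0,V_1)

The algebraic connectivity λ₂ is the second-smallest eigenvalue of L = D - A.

For the complete graph K_n, L = nI − J (J = all-ones matrix). J has eigenvalues n (once, eigenvector 𝟙) and 0 (multiplicity n−1), so L has eigenvalues 0 (once) and n (multiplicity n−1). Here n = 7: eigenvalue 0 once and 7 with multiplicity 6.
Laplacian eigenvalues: [0.0, 7.0, 7.0, 7.0, 7.0, 7.0, 7.0]. Algebraic connectivity (smallest non-zero eigenvalue) = 7.0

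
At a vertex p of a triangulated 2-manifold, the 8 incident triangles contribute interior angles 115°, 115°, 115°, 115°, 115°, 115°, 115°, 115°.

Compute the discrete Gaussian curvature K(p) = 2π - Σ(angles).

Sum of angles = 920°. K = 360° - 920° = -560°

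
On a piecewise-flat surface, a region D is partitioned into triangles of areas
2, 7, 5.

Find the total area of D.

2 + 7 + 5 = 14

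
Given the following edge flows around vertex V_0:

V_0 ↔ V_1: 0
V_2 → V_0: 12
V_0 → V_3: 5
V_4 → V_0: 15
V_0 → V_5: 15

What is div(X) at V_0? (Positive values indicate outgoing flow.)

Divergence = sum of outgoing flows = 0 + (-12) + 5 + (-15) + 15 = -7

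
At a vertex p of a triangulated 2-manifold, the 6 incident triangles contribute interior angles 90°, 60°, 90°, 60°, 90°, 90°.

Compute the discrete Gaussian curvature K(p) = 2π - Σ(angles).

Sum of angles = 480°. K = 360° - 480° = -120°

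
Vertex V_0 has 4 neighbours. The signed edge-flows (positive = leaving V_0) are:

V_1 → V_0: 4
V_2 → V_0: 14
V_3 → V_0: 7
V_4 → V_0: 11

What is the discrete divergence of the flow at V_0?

Divergence = sum of outgoing flows = (-4) + (-14) + (-7) + (-11) = -36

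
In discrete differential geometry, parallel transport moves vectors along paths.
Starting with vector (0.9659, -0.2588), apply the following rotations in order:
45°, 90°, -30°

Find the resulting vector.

Total rotation: 45° + 90° + (-30°) = 105°. Final vector: (0, 1)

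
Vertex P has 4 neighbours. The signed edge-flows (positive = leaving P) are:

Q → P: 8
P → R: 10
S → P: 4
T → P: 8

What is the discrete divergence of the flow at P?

Divergence = sum of outgoing flows = (-8) + 10 + (-4) + (-8) = -10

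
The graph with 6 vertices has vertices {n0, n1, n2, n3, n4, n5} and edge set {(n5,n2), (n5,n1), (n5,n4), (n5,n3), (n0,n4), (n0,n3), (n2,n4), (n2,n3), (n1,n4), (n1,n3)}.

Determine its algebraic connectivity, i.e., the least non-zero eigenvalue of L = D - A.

Degrees: deg(n0) = 2, deg(n1) = 3, deg(n2) = 3, deg(n3) = 4, deg(n4) = 4, deg(n5) = 4.
L = D − A with rows/columns ordered (n0, n1, n2, n3, n4, n5):
  [ 2,  0,  0, -1, -1,  0]
  [ 0,  3,  0, -1, -1, -1]
  [ 0,  0,  3, -1, -1, -1]
  [-1, -1, -1,  4,  0, -1]
  [-1, -1, -1,  0,  4, -1]
  [ 0, -1, -1, -1, -1,  4]
Characteristic polynomial: det(λI − L) = λ(λ − 2)(λ − 3)(λ − 4)(λ − 5)(λ − 6).
Roots: λ = 0; (λ − 2) = 0 ⇒ λ = 2; (λ − 3) = 0 ⇒ λ = 3; (λ − 4) = 0 ⇒ λ = 4; (λ − 5) = 0 ⇒ λ = 5; (λ − 6) = 0 ⇒ λ = 6.
(Check: the roots sum (with multiplicity) to 20, matching trace L = Σdeg = 2·10 = 20.)
Laplacian eigenvalues: [0.0, 2.0, 3.0, 4.0, 5.0, 6.0]. Algebraic connectivity (smallest non-zero eigenvalue) = 2.0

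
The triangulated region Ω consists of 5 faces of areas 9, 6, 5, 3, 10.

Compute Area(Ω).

9 + 6 + 5 + 3 + 10 = 33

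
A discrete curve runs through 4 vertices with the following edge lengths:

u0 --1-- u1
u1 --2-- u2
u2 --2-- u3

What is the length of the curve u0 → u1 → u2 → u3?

Arc length = 1 + 2 + 2 = 5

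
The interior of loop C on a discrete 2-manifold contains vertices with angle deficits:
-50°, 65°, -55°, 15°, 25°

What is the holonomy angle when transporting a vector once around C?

Holonomy = total enclosed curvature = (-50°) + 65° + (-55°) + 15° + 25° = 0°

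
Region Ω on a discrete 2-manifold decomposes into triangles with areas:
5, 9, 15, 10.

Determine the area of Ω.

5 + 9 + 15 + 10 = 39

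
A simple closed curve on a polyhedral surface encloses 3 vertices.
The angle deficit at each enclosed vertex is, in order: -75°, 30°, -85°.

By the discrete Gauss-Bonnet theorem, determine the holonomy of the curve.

Holonomy = total enclosed curvature = (-75°) + 30° + (-85°) = -130°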